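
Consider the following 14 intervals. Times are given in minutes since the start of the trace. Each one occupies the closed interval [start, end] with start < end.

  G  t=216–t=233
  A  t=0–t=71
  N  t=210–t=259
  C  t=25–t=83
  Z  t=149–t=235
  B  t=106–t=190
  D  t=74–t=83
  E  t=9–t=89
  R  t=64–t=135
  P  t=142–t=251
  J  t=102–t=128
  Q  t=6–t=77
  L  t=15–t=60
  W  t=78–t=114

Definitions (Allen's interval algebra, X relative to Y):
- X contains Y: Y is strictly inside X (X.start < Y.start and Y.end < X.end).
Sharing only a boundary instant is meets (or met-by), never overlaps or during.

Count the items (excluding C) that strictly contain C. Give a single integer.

Target C = [t=25, t=83].
A [t=0, t=71] → overlaps → no.
B [t=106, t=190] → after → no.
D [t=74, t=83] → finishes → no.
E [t=9, t=89] → contains → counts.
G [t=216, t=233] → after → no.
J [t=102, t=128] → after → no.
L [t=15, t=60] → overlaps → no.
N [t=210, t=259] → after → no.
P [t=142, t=251] → after → no.
Q [t=6, t=77] → overlaps → no.
R [t=64, t=135] → overlapped-by → no.
W [t=78, t=114] → overlapped-by → no.
Z [t=149, t=235] → after → no.
Total: 1.

1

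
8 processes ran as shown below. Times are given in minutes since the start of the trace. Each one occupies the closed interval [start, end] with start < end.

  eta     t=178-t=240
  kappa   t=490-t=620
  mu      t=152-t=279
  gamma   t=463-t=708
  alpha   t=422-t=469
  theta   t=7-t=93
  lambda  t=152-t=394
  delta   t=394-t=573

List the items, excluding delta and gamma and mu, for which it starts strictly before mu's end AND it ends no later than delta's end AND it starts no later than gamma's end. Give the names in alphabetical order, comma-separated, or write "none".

Conditions: its start is strictly before mu's end (X.start < t=279) AND its end is no later than delta's end (X.end <= t=573) AND its start is no later than gamma's end (X.start <= t=708).
alpha: start t=422 < t=279? ✗; end t=469 <= t=573? ✓; start t=422 <= t=708? ✓ → no.
eta: start t=178 < t=279? ✓; end t=240 <= t=573? ✓; start t=178 <= t=708? ✓ → yes.
kappa: start t=490 < t=279? ✗; end t=620 <= t=573? ✗; start t=490 <= t=708? ✓ → no.
lambda: start t=152 < t=279? ✓; end t=394 <= t=573? ✓; start t=152 <= t=708? ✓ → yes.
theta: start t=7 < t=279? ✓; end t=93 <= t=573? ✓; start t=7 <= t=708? ✓ → yes.
Result: eta, lambda, theta.

eta, lambda, theta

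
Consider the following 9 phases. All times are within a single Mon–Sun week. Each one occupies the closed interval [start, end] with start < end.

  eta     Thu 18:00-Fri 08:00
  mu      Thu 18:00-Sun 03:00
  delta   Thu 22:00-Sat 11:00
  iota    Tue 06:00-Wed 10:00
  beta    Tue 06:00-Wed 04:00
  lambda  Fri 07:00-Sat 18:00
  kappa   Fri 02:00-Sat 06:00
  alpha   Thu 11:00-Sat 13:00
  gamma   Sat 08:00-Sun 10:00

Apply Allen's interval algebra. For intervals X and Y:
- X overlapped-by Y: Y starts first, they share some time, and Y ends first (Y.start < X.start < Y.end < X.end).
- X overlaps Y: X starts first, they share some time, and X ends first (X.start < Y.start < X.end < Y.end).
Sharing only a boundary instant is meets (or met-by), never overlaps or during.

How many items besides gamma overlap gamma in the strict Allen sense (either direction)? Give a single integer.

Target gamma = [Sat 08:00, Sun 10:00].
alpha [Thu 11:00, Sat 13:00] → overlaps → counts.
beta [Tue 06:00, Wed 04:00] → before → no.
delta [Thu 22:00, Sat 11:00] → overlaps → counts.
eta [Thu 18:00, Fri 08:00] → before → no.
iota [Tue 06:00, Wed 10:00] → before → no.
kappa [Fri 02:00, Sat 06:00] → before → no.
lambda [Fri 07:00, Sat 18:00] → overlaps → counts.
mu [Thu 18:00, Sun 03:00] → overlaps → counts.
Total: 4.

4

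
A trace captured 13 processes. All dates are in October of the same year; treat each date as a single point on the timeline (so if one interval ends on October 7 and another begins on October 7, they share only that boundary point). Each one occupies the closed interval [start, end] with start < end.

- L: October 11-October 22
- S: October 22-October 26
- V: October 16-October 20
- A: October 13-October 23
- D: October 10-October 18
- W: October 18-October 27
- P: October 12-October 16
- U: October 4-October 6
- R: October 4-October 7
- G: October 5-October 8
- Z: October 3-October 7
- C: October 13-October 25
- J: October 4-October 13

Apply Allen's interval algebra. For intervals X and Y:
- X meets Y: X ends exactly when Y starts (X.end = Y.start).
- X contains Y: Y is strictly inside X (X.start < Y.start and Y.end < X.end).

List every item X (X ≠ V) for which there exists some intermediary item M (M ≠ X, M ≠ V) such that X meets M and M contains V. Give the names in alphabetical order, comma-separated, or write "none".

Target V = [October 16, October 20].
Intermediaries M with M contains V: A, C, L.
Via A — items with X meets A: J.
Via C — items with X meets C: J.
Via L — items with X meets L: none.
Union: J.

J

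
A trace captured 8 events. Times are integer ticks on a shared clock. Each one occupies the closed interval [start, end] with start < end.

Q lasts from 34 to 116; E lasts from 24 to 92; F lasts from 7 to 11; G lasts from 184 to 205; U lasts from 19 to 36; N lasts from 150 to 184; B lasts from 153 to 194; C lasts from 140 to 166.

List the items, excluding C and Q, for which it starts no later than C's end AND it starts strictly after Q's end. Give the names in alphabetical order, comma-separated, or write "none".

B, N

Conditions: its start is no later than C's end (X.start <= 166) AND its start is strictly after Q's end (X.start > 116).
B: start 153 <= 166? ✓; start 153 > 116? ✓ → yes.
E: start 24 <= 166? ✓; start 24 > 116? ✗ → no.
F: start 7 <= 166? ✓; start 7 > 116? ✗ → no.
G: start 184 <= 166? ✗; start 184 > 116? ✓ → no.
N: start 150 <= 166? ✓; start 150 > 116? ✓ → yes.
U: start 19 <= 166? ✓; start 19 > 116? ✗ → no.
Result: B, N.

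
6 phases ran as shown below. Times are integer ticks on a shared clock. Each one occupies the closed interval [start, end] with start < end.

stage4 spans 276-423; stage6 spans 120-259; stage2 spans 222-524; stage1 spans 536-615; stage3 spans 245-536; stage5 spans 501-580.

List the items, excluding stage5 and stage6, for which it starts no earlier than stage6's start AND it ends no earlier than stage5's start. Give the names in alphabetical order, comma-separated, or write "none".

stage1, stage2, stage3

Conditions: its start is no earlier than stage6's start (X.start >= 120) AND its end is no earlier than stage5's start (X.end >= 501).
stage1: start 536 >= 120? ✓; end 615 >= 501? ✓ → yes.
stage2: start 222 >= 120? ✓; end 524 >= 501? ✓ → yes.
stage3: start 245 >= 120? ✓; end 536 >= 501? ✓ → yes.
stage4: start 276 >= 120? ✓; end 423 >= 501? ✗ → no.
Result: stage1, stage2, stage3.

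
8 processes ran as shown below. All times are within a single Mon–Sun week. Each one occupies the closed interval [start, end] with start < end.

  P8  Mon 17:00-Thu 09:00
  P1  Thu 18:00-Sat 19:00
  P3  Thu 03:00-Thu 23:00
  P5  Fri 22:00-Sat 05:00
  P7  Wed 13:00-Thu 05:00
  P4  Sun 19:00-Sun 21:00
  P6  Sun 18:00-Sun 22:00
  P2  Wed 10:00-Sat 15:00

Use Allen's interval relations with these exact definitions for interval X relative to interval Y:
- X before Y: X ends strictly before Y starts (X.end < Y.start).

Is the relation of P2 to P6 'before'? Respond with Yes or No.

Yes

P2 = [Wed 10:00, Sat 15:00], P6 = [Sun 18:00, Sun 22:00].
Actual relation of P2 to P6: before.
Asked whether 'before' holds → Yes.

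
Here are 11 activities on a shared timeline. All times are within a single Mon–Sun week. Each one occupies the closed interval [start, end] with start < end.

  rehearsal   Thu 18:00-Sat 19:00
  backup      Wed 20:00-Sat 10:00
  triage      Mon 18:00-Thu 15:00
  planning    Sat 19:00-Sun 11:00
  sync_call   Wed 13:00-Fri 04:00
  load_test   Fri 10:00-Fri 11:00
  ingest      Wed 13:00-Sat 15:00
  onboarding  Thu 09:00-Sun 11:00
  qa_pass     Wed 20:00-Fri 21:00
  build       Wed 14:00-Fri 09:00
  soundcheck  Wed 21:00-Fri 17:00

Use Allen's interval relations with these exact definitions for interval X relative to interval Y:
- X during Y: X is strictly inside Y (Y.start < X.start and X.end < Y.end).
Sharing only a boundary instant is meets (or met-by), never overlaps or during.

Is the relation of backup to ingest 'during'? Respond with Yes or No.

backup = [Wed 20:00, Sat 10:00], ingest = [Wed 13:00, Sat 15:00].
Actual relation of backup to ingest: during.
Asked whether 'during' holds → Yes.

Yes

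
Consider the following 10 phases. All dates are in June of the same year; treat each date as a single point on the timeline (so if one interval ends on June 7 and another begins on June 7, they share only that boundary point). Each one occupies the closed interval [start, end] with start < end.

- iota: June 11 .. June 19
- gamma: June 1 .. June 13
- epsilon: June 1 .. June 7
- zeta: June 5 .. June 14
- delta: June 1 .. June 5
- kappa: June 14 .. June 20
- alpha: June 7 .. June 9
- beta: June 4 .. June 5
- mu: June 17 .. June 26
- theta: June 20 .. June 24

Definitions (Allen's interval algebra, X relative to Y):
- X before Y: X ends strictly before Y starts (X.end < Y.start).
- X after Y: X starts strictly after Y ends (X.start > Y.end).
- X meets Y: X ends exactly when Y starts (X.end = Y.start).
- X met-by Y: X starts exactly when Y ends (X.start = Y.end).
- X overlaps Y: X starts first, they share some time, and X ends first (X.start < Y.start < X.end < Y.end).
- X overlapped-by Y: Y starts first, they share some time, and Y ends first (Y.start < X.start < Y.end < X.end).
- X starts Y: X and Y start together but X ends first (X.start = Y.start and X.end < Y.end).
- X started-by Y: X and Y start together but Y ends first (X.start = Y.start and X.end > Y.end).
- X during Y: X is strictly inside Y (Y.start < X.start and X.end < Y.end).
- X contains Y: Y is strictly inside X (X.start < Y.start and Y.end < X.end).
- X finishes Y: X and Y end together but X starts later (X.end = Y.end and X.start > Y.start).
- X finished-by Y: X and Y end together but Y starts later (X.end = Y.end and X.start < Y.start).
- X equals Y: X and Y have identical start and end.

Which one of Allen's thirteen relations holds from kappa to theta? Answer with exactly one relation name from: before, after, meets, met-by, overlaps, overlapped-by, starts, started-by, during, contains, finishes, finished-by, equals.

meets

kappa = [June 14, June 20]; theta = [June 20, June 24].
Compare endpoints: kappa.start < theta.start, kappa.start < theta.end, kappa.end = theta.start, kappa.end < theta.end.
That pattern is 'meets'.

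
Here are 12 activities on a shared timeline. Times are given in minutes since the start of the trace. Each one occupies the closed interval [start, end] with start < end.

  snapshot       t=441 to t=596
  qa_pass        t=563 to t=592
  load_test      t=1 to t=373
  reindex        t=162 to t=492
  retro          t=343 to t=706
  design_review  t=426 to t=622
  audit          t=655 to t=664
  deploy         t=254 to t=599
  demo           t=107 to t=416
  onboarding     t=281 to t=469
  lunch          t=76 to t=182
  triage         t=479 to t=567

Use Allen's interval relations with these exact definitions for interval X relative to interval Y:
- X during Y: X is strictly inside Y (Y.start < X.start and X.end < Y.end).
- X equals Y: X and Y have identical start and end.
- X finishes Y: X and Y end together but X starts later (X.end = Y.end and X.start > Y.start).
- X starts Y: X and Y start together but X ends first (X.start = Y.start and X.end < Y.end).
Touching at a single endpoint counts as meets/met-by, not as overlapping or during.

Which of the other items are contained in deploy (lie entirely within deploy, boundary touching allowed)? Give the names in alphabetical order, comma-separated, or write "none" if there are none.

Target deploy = [t=254, t=599].
audit [t=655, t=664] → after → no.
demo [t=107, t=416] → overlaps → no.
design_review [t=426, t=622] → overlapped-by → no.
load_test [t=1, t=373] → overlaps → no.
lunch [t=76, t=182] → before → no.
onboarding [t=281, t=469] → during → yes.
qa_pass [t=563, t=592] → during → yes.
reindex [t=162, t=492] → overlaps → no.
retro [t=343, t=706] → overlapped-by → no.
snapshot [t=441, t=596] → during → yes.
triage [t=479, t=567] → during → yes.
Result: onboarding, qa_pass, snapshot, triage.

onboarding, qa_pass, snapshot, triage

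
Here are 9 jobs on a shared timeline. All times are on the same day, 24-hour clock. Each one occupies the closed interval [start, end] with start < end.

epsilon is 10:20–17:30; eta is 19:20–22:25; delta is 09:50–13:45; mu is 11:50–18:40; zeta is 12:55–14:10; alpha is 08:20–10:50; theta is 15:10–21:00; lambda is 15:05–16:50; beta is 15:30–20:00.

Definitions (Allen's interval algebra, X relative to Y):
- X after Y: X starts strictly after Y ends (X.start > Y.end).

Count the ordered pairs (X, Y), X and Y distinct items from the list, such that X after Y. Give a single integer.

Checking all 72 ordered pairs for relation 'after'; matching pairs in alphabetical order:
(beta, alpha): beta after alpha ✓
(beta, delta): beta after delta ✓
(beta, zeta): beta after zeta ✓
(eta, alpha): eta after alpha ✓
(eta, delta): eta after delta ✓
(eta, epsilon): eta after epsilon ✓
(eta, lambda): eta after lambda ✓
(eta, mu): eta after mu ✓
(eta, zeta): eta after zeta ✓
(lambda, alpha): lambda after alpha ✓
(lambda, delta): lambda after delta ✓
(lambda, zeta): lambda after zeta ✓
(mu, alpha): mu after alpha ✓
(theta, alpha): theta after alpha ✓
(theta, delta): theta after delta ✓
(theta, zeta): theta after zeta ✓
(zeta, alpha): zeta after alpha ✓
Count: 17.

17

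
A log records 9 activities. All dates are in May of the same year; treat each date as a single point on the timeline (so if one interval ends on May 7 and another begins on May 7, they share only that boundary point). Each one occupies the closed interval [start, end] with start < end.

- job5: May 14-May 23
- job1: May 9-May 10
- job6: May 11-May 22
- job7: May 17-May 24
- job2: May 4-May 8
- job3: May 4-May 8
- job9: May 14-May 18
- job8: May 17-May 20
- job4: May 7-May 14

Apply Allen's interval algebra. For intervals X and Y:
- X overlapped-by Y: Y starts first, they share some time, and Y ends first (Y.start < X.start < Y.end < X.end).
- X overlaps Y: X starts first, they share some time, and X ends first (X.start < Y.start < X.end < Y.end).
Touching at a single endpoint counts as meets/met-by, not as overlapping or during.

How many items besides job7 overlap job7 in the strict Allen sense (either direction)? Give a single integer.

3

Target job7 = [May 17, May 24].
job1 [May 9, May 10] → before → no.
job2 [May 4, May 8] → before → no.
job3 [May 4, May 8] → before → no.
job4 [May 7, May 14] → before → no.
job5 [May 14, May 23] → overlaps → counts.
job6 [May 11, May 22] → overlaps → counts.
job8 [May 17, May 20] → starts → no.
job9 [May 14, May 18] → overlaps → counts.
Total: 3.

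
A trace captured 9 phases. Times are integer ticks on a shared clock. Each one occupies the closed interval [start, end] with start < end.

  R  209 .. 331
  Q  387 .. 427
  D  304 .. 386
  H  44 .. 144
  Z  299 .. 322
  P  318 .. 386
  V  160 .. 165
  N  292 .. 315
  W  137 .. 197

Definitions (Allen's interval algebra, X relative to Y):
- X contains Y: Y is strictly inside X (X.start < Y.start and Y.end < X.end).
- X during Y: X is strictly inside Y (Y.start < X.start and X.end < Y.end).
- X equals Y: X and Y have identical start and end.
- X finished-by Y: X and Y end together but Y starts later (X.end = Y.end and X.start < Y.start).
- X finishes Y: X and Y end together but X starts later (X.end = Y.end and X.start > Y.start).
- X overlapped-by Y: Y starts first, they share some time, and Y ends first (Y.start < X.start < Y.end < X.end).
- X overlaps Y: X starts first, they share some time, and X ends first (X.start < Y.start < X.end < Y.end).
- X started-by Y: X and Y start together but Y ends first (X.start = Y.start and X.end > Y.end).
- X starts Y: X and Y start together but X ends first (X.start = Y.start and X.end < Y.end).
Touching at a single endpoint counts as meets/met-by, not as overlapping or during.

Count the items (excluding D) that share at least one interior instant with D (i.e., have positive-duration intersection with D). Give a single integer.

4

Target D = [304, 386].
H [44, 144] → before → no.
N [292, 315] → overlaps → counts.
P [318, 386] → finishes → counts.
Q [387, 427] → after → no.
R [209, 331] → overlaps → counts.
V [160, 165] → before → no.
W [137, 197] → before → no.
Z [299, 322] → overlaps → counts.
Total: 4.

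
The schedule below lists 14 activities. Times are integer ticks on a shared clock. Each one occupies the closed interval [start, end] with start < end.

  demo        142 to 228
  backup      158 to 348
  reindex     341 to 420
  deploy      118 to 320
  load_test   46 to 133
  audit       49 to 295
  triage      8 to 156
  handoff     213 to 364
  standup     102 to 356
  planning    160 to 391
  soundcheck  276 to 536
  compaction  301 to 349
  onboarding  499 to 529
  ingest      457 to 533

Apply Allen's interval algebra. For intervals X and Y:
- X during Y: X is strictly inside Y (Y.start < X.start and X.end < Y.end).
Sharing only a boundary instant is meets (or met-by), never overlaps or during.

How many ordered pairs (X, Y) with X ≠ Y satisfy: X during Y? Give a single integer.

15

Checking all 182 ordered pairs for relation 'during'; matching pairs in alphabetical order:
(backup, standup): backup during standup ✓
(compaction, handoff): compaction during handoff ✓
(compaction, planning): compaction during planning ✓
(compaction, soundcheck): compaction during soundcheck ✓
(compaction, standup): compaction during standup ✓
(demo, audit): demo during audit ✓
(demo, deploy): demo during deploy ✓
(demo, standup): demo during standup ✓
(deploy, standup): deploy during standup ✓
(handoff, planning): handoff during planning ✓
(ingest, soundcheck): ingest during soundcheck ✓
(load_test, triage): load_test during triage ✓
(onboarding, ingest): onboarding during ingest ✓
(onboarding, soundcheck): onboarding during soundcheck ✓
(reindex, soundcheck): reindex during soundcheck ✓
Count: 15.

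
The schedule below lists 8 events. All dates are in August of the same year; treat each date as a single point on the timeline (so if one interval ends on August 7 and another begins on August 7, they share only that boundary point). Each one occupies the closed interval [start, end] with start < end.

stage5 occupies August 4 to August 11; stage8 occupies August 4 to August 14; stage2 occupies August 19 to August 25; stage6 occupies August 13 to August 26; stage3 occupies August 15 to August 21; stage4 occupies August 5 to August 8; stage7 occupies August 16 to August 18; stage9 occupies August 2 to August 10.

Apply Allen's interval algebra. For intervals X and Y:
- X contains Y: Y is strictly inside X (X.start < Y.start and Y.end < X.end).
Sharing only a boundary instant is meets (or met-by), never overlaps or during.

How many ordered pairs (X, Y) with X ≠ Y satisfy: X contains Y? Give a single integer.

7

Checking all 56 ordered pairs for relation 'contains'; matching pairs in alphabetical order:
(stage3, stage7): stage3 contains stage7 ✓
(stage5, stage4): stage5 contains stage4 ✓
(stage6, stage2): stage6 contains stage2 ✓
(stage6, stage3): stage6 contains stage3 ✓
(stage6, stage7): stage6 contains stage7 ✓
(stage8, stage4): stage8 contains stage4 ✓
(stage9, stage4): stage9 contains stage4 ✓
Count: 7.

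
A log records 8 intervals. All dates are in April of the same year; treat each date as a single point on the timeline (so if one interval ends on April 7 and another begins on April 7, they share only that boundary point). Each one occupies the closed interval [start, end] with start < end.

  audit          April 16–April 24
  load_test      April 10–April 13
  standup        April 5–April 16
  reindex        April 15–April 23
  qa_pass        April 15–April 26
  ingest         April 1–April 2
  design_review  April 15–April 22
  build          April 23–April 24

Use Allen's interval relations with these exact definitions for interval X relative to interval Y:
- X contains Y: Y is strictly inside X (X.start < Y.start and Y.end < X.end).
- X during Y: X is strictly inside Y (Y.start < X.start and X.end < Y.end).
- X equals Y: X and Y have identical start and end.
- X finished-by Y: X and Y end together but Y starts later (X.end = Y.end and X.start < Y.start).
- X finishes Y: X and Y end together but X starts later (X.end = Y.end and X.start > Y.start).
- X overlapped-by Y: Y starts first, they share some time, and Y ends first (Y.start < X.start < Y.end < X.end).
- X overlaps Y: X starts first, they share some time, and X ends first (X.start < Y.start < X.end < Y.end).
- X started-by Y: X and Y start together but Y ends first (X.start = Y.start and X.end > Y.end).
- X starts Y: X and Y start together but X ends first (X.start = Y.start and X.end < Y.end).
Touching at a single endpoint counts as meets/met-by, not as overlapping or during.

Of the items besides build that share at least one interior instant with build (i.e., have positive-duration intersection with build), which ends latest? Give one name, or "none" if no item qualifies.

qa_pass

Target build = [April 23, April 24].
audit [April 16, April 24] → finished-by → candidate.
design_review [April 15, April 22] → before → excluded.
ingest [April 1, April 2] → before → excluded.
load_test [April 10, April 13] → before → excluded.
qa_pass [April 15, April 26] → contains → candidate.
reindex [April 15, April 23] → meets → excluded.
standup [April 5, April 16] → before → excluded.
Among candidates, latest end is April 26 → qa_pass.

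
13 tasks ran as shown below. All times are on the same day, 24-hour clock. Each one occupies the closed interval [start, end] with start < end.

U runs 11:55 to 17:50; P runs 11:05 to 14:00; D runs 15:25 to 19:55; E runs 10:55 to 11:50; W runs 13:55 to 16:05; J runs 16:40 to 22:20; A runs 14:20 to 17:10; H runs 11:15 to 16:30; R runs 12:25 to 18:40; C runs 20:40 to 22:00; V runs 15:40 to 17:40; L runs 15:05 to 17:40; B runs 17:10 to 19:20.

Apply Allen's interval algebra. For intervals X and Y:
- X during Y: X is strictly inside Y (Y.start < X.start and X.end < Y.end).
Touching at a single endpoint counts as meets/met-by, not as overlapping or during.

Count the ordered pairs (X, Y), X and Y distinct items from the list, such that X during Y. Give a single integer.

Checking all 156 ordered pairs for relation 'during'; matching pairs in alphabetical order:
(A, R): A during R ✓
(A, U): A during U ✓
(B, D): B during D ✓
(B, J): B during J ✓
(C, J): C during J ✓
(L, R): L during R ✓
(L, U): L during U ✓
(V, D): V during D ✓
(V, R): V during R ✓
(V, U): V during U ✓
(W, H): W during H ✓
(W, R): W during R ✓
(W, U): W during U ✓
Count: 13.

13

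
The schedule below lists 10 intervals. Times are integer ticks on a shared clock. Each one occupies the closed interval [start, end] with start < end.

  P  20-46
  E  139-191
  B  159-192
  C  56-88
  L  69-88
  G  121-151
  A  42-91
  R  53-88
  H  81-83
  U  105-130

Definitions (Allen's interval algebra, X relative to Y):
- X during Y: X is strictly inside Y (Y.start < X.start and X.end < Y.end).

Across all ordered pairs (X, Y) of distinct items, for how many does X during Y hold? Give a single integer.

7

Checking all 90 ordered pairs for relation 'during'; matching pairs in alphabetical order:
(C, A): C during A ✓
(H, A): H during A ✓
(H, C): H during C ✓
(H, L): H during L ✓
(H, R): H during R ✓
(L, A): L during A ✓
(R, A): R during A ✓
Count: 7.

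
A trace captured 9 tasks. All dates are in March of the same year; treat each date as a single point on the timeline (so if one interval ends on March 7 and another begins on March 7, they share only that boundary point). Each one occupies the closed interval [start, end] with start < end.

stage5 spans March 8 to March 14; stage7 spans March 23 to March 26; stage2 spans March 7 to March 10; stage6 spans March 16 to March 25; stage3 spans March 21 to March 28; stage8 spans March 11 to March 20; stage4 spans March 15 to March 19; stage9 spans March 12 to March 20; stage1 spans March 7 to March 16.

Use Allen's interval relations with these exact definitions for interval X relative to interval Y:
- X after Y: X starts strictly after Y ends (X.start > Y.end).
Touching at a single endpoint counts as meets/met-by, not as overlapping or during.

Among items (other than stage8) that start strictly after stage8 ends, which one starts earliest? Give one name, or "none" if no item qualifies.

Target stage8 = [March 11, March 20].
stage1 [March 7, March 16] → overlaps → excluded.
stage2 [March 7, March 10] → before → excluded.
stage3 [March 21, March 28] → after → candidate.
stage4 [March 15, March 19] → during → excluded.
stage5 [March 8, March 14] → overlaps → excluded.
stage6 [March 16, March 25] → overlapped-by → excluded.
stage7 [March 23, March 26] → after → candidate.
stage9 [March 12, March 20] → finishes → excluded.
Among candidates, earliest start is March 21 → stage3.

stage3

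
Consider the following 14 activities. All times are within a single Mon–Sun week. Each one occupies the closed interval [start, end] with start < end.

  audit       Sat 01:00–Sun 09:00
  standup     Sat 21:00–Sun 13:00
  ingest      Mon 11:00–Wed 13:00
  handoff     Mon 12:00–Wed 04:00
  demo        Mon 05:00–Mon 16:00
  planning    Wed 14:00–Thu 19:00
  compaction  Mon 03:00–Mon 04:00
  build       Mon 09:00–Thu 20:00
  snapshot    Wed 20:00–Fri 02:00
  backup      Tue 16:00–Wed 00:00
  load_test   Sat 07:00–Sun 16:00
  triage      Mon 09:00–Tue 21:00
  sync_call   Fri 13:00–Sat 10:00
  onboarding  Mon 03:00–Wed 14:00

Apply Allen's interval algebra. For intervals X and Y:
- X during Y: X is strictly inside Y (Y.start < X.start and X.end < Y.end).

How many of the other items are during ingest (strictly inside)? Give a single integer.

Target ingest = [Mon 11:00, Wed 13:00].
audit [Sat 01:00, Sun 09:00] → after → no.
backup [Tue 16:00, Wed 00:00] → during → counts.
build [Mon 09:00, Thu 20:00] → contains → no.
compaction [Mon 03:00, Mon 04:00] → before → no.
demo [Mon 05:00, Mon 16:00] → overlaps → no.
handoff [Mon 12:00, Wed 04:00] → during → counts.
load_test [Sat 07:00, Sun 16:00] → after → no.
onboarding [Mon 03:00, Wed 14:00] → contains → no.
planning [Wed 14:00, Thu 19:00] → after → no.
snapshot [Wed 20:00, Fri 02:00] → after → no.
standup [Sat 21:00, Sun 13:00] → after → no.
sync_call [Fri 13:00, Sat 10:00] → after → no.
triage [Mon 09:00, Tue 21:00] → overlaps → no.
Total: 2.

2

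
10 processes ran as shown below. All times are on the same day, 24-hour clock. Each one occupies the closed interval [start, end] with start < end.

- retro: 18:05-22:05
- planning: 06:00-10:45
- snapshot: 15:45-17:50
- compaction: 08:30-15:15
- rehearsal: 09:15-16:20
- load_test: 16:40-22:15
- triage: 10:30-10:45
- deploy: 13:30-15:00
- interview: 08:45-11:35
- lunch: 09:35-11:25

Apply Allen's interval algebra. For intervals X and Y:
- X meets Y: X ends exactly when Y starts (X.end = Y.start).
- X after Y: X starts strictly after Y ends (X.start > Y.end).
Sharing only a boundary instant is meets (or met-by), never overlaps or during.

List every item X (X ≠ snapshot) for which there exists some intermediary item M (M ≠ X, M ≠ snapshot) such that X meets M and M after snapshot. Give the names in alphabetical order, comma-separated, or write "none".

Target snapshot = [15:45, 17:50].
Intermediaries M with M after snapshot: retro.
Via retro — items with X meets retro: none.
Union: none.

none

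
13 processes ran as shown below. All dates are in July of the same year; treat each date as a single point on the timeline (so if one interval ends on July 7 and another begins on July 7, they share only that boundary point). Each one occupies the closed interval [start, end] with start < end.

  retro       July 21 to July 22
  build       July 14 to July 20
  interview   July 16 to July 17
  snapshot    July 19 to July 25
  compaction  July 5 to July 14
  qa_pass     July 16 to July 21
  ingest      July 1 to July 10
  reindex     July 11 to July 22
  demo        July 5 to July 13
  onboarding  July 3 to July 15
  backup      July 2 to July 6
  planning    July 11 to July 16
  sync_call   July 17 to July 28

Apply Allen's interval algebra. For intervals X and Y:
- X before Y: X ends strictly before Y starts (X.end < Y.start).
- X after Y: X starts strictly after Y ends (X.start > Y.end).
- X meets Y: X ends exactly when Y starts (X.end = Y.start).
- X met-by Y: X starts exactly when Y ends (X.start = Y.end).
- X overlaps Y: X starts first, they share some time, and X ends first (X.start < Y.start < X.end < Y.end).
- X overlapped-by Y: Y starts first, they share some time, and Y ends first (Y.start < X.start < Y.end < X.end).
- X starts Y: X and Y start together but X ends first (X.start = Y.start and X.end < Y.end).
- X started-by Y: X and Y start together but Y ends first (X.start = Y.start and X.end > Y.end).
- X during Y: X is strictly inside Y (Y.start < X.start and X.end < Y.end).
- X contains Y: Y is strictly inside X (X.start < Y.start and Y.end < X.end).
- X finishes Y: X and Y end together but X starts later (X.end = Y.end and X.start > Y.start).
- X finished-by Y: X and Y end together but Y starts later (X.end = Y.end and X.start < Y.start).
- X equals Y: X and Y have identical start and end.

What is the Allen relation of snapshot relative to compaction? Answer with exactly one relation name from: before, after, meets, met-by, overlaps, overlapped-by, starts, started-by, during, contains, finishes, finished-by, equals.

snapshot = [July 19, July 25]; compaction = [July 5, July 14].
Compare endpoints: snapshot.start > compaction.start, snapshot.start > compaction.end, snapshot.end > compaction.start, snapshot.end > compaction.end.
That pattern is 'after'.

after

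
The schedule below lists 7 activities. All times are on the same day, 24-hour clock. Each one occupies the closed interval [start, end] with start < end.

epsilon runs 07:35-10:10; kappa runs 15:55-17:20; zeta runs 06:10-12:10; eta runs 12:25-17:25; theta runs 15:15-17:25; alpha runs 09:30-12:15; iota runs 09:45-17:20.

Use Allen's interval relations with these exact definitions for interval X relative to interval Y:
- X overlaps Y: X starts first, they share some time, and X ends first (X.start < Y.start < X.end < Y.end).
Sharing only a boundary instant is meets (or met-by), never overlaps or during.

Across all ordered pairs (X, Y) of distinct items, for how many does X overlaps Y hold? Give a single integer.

7

Checking all 42 ordered pairs for relation 'overlaps'; matching pairs in alphabetical order:
(alpha, iota): alpha overlaps iota ✓
(epsilon, alpha): epsilon overlaps alpha ✓
(epsilon, iota): epsilon overlaps iota ✓
(iota, eta): iota overlaps eta ✓
(iota, theta): iota overlaps theta ✓
(zeta, alpha): zeta overlaps alpha ✓
(zeta, iota): zeta overlaps iota ✓
Count: 7.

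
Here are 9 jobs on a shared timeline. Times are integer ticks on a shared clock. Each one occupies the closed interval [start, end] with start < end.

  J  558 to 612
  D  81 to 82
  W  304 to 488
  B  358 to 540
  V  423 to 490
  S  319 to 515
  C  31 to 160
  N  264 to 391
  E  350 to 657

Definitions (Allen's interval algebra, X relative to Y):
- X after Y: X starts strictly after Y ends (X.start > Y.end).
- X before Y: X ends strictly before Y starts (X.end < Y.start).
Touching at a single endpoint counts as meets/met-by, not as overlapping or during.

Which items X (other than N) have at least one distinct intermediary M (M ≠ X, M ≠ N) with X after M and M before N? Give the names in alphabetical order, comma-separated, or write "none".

B, E, J, S, V, W

Target N = [264, 391].
Intermediaries M with M before N: C, D.
Via C — items with X after C: B, E, J, S, V, W.
Via D — items with X after D: B, E, J, S, V, W.
Union: B, E, J, S, V, W.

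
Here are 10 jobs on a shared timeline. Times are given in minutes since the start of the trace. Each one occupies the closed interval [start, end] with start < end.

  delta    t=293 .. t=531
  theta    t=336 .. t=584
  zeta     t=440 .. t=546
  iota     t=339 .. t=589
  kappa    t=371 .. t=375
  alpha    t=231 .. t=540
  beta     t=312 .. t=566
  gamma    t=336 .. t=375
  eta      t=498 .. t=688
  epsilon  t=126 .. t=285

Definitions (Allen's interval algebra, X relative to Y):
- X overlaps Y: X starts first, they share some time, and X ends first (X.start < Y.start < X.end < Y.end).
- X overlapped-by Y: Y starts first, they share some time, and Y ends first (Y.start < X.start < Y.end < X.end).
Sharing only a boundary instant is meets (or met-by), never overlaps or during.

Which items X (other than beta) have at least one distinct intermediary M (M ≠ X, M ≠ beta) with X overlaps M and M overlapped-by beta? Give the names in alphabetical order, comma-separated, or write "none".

Target beta = [t=312, t=566].
Intermediaries M with M overlapped-by beta: eta, iota, theta.
Via eta — items with X overlaps eta: alpha, delta, iota, theta, zeta.
Via iota — items with X overlaps iota: alpha, delta, gamma, theta.
Via theta — items with X overlaps theta: alpha, delta.
Union: alpha, delta, gamma, iota, theta, zeta.

alpha, delta, gamma, iota, theta, zeta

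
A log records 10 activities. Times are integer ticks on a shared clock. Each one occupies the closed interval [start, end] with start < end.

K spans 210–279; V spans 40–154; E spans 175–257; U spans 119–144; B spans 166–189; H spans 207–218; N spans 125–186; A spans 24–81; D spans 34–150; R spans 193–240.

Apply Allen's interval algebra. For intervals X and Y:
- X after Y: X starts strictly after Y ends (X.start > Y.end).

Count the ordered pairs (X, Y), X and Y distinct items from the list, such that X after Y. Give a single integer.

Checking all 90 ordered pairs for relation 'after'; matching pairs in alphabetical order:
(B, A): B after A ✓
(B, D): B after D ✓
(B, U): B after U ✓
(B, V): B after V ✓
(E, A): E after A ✓
(E, D): E after D ✓
(E, U): E after U ✓
(E, V): E after V ✓
(H, A): H after A ✓
(H, B): H after B ✓
(H, D): H after D ✓
(H, N): H after N ✓
(H, U): H after U ✓
(H, V): H after V ✓
(K, A): K after A ✓
(K, B): K after B ✓
(K, D): K after D ✓
(K, N): K after N ✓
(K, U): K after U ✓
(K, V): K after V ✓
(N, A): N after A ✓
(R, A): R after A ✓
(R, B): R after B ✓
(R, D): R after D ✓
... plus 4 further pairs not listed.
Count: 28.

28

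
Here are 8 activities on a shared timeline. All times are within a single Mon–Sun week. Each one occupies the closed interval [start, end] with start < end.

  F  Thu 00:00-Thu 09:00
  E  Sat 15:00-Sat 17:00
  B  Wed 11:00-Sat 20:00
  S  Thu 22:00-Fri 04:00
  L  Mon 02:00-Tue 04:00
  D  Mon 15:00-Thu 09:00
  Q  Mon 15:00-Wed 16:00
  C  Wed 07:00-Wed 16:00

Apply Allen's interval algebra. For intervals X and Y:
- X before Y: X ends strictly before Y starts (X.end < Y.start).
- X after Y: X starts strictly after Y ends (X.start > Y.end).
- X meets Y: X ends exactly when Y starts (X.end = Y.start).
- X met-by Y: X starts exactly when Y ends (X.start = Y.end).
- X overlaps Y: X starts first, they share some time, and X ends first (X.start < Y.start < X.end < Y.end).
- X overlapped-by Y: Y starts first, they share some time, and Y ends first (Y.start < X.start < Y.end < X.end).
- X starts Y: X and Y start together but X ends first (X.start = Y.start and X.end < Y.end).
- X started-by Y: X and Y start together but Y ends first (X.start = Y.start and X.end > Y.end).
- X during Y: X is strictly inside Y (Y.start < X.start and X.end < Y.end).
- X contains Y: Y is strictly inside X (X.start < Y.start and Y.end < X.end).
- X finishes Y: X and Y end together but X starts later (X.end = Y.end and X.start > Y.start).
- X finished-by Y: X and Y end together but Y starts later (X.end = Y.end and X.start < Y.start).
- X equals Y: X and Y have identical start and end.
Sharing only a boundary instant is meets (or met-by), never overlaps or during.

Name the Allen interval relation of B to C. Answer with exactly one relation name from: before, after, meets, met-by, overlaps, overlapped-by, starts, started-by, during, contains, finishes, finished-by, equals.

B = [Wed 11:00, Sat 20:00]; C = [Wed 07:00, Wed 16:00].
Compare endpoints: B.start > C.start, B.start < C.end, B.end > C.start, B.end > C.end.
That pattern is 'overlapped-by'.

overlapped-by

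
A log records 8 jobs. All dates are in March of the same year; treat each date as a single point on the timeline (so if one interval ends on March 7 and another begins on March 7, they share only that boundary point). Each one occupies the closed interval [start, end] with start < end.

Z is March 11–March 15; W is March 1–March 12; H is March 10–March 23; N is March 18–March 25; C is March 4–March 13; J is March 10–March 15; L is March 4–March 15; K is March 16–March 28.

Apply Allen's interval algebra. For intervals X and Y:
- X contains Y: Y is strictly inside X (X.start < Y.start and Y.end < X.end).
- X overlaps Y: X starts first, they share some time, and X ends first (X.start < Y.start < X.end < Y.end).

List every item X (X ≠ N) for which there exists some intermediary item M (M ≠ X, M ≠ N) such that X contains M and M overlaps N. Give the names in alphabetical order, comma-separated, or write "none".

Target N = [March 18, March 25].
Intermediaries M with M overlaps N: H.
Via H — items with X contains H: none.
Union: none.

none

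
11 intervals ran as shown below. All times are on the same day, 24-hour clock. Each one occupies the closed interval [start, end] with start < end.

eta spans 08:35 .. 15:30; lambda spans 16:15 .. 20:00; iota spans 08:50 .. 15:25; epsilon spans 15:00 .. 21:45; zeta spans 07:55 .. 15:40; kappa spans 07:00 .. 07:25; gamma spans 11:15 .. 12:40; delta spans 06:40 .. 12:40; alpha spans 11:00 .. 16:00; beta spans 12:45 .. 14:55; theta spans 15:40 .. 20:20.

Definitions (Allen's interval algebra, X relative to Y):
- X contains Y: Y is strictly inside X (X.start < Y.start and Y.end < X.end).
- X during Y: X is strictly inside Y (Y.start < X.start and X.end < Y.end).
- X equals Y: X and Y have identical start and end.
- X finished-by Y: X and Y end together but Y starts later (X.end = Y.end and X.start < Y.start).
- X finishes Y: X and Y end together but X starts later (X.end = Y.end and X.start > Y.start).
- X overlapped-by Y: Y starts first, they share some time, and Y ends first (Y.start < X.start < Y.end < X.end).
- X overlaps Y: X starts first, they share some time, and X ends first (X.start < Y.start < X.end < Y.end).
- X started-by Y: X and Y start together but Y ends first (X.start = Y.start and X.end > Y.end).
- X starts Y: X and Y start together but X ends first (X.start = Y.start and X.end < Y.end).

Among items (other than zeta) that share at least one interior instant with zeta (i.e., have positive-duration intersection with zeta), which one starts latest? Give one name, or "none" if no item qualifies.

epsilon

Target zeta = [07:55, 15:40].
alpha [11:00, 16:00] → overlapped-by → candidate.
beta [12:45, 14:55] → during → candidate.
delta [06:40, 12:40] → overlaps → candidate.
epsilon [15:00, 21:45] → overlapped-by → candidate.
eta [08:35, 15:30] → during → candidate.
gamma [11:15, 12:40] → during → candidate.
iota [08:50, 15:25] → during → candidate.
kappa [07:00, 07:25] → before → excluded.
lambda [16:15, 20:00] → after → excluded.
theta [15:40, 20:20] → met-by → excluded.
Among candidates, latest start is 15:00 → epsilon.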